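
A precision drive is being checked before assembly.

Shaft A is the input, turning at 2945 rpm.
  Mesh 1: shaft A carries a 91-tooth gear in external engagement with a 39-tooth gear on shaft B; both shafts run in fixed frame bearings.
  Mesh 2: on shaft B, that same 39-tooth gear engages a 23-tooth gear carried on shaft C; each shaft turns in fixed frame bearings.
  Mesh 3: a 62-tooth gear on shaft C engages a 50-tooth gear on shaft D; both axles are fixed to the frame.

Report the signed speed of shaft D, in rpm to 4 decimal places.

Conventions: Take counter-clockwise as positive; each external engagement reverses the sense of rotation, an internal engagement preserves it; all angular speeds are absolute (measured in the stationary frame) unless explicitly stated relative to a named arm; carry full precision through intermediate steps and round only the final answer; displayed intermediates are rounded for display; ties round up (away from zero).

class = fixed-axis compound train [3 meshes; 3 ratios multiply, 3 sense flips]
mesh 1 [91T→39T]: ω = 2945.0000×91/39 = 6871.6667 rpm, sense flips to −
mesh 2 [39T→23T]: ω = 6871.6667×39/23 = 11651.9565 rpm, sense flips to +
mesh 3 [62T→50T]: ω = 11651.9565×62/50 = 14448.4261 rpm, sense flips to −
signed output speed = -14448.4261 rpm

-14448.4261 rpm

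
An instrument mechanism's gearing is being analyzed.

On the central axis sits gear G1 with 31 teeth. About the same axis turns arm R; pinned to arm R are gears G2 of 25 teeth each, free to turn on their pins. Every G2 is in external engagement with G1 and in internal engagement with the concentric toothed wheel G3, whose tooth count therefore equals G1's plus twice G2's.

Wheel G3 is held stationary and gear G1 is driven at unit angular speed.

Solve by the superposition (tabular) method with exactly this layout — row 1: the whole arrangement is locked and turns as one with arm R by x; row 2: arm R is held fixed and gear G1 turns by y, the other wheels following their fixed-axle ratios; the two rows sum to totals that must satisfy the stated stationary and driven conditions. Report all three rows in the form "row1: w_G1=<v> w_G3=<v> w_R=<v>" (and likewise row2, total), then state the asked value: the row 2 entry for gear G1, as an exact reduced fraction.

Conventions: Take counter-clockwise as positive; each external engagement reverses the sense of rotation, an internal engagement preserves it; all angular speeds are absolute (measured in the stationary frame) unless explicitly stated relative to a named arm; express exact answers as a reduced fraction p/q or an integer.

planetary set (31T centre, 25T on arm, 81T internal) — Willis relation
superposition row 1 [locked train]: every member turns x
row 2 (arm held, sun turns y): ω_ring = −(31/81)·y, ω_arm = 0
boundary: total ω_ring = x − (31/81)·y = 0 and total ω_sun = x + y = 1  ⇒  y = 81/112, x = 31/112
row 2 ring = −(31/81)·81/112 = -31/112
totals (row 1 + row 2): sun 31/112 + 81/112 = 1, ring 31/112 + (-31/112) = 0, arm 31/112 + 0 = 31/112
asked cell (row2, sun) = 81/112

row1: w_G1=31/112 w_G3=31/112 w_R=31/112
row2: w_G1=81/112 w_G3=-31/112 w_R=0
total: w_G1=1 w_G3=0 w_R=31/112
asked value: 81/112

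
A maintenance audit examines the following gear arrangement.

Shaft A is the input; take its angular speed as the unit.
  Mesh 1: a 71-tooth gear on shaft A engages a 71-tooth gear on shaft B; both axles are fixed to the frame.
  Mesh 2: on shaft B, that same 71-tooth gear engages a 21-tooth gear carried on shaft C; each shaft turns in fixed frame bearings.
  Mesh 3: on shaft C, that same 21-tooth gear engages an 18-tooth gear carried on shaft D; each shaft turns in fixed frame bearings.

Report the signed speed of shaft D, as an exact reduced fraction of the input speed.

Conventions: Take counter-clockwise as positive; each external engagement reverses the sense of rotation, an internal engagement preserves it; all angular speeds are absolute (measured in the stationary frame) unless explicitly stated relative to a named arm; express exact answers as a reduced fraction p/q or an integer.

3-mesh fixed-axis compound train (all bearings frame-fixed)
mesh 1 [71T→71T]: |ω|/ω_in = 1×71/71 = 1, sense flips to −
mesh 2 [71T→21T]: |ω|/ω_in = 1×71/21 = 71/21, sense flips to +
mesh 3 [21T→18T]: |ω|/ω_in = (71/21)×21/18 = 71/18, sense flips to −
signed output speed (× input speed) = -71/18

-71/18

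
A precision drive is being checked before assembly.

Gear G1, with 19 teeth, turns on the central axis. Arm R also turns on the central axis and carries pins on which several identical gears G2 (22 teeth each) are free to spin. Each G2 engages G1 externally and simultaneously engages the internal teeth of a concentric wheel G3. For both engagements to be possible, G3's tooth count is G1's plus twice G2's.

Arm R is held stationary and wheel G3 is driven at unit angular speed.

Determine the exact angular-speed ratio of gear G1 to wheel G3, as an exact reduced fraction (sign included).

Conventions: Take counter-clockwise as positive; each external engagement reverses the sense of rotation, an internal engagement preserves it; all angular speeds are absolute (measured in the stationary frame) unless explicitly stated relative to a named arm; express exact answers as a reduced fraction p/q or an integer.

-63/19

planetary set (19T centre, 22T on arm, 63T internal) — Willis relation
ring teeth: 19 + 2·22 = 63
19(ω_sun−ω_arm) = −63(ω_ring−ω_arm),  ω_arm = 0, ω_ring = 1
ω_sun = 0 − (63/19)(1−0) = -63/19
ω_out/ω_in = -63/19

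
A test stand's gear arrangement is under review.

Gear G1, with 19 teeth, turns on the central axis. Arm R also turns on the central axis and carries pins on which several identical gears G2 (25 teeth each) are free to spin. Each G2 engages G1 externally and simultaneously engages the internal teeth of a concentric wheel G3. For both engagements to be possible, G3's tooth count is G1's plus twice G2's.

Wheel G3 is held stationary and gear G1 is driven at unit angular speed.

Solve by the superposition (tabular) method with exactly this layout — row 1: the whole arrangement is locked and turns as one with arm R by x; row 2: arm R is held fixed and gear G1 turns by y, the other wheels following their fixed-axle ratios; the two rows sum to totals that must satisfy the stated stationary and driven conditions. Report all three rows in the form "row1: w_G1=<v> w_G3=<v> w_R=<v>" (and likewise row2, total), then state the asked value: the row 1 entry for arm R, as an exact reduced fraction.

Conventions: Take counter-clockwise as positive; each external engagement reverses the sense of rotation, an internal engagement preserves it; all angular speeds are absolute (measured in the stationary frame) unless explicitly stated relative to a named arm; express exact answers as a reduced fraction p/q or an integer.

row1: w_G1=19/88 w_G3=19/88 w_R=19/88
row2: w_G1=69/88 w_G3=-19/88 w_R=0
total: w_G1=1 w_G3=0 w_R=19/88
asked value: 19/88

class = planetary set [G3 = 19+2·25 = 69; Willis about the carrier]
row 1 (train locked, turned with arm): all members turn x
row 2 (arm held, sun turns y): ω_ring = −(19/69)·y, ω_arm = 0
boundary: total ω_ring = x − (19/69)·y = 0 and total ω_sun = x + y = 1  ⇒  y = 69/88, x = 19/88
row 2 ring = −(19/69)·69/88 = -19/88
totals (row 1 + row 2): sun 19/88 + 69/88 = 1, ring 19/88 + (-19/88) = 0, arm 19/88 + 0 = 19/88
asked cell (row1, arm) = 19/88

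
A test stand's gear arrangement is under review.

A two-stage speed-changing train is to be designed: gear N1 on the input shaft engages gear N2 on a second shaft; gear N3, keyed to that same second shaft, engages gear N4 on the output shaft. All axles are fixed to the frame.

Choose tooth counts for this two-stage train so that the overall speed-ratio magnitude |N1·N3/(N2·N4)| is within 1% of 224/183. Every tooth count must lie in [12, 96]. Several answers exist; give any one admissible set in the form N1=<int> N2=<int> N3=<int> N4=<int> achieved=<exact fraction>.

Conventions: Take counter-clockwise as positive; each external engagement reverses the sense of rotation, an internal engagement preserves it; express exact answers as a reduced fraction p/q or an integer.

2-stage fixed-axis compound train for ratio 224/183
target = 224/183 in lowest terms: an exact hit needs N1·N3 = k·224 and N2·N4 = k·183 for one integer k, every count in [12, 96]; additionally prefer no 1:1 stage (N1 ≠ N2, N3 ≠ N4)
k = 1…3: no 1:1-free in-range split of k·224 and k·183 into factor pairs; take k = 4
k = 4: N1·N3 = 896 = 14·64, N2·N4 = 732 = 12·61
achieved = 14·64/(12·61) = 224/183; |achieved − target| = 0 ≤ 56/4575 ✓

N1=14 N2=12 N3=64 N4=61 achieved=224/183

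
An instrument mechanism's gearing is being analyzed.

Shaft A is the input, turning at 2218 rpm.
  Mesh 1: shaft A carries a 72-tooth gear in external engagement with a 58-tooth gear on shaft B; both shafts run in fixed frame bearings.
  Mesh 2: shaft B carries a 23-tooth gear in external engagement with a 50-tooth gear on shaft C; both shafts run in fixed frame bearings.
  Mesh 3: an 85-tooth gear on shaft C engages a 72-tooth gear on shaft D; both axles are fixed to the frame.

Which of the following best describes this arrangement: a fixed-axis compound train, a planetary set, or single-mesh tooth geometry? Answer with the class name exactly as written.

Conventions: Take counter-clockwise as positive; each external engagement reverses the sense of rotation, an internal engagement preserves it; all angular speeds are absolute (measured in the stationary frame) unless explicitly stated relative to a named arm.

class = fixed-axis compound train [3 meshes; 3 ratios multiply, 3 sense flips]
classification: fixed-axis compound train

fixed-axis compound train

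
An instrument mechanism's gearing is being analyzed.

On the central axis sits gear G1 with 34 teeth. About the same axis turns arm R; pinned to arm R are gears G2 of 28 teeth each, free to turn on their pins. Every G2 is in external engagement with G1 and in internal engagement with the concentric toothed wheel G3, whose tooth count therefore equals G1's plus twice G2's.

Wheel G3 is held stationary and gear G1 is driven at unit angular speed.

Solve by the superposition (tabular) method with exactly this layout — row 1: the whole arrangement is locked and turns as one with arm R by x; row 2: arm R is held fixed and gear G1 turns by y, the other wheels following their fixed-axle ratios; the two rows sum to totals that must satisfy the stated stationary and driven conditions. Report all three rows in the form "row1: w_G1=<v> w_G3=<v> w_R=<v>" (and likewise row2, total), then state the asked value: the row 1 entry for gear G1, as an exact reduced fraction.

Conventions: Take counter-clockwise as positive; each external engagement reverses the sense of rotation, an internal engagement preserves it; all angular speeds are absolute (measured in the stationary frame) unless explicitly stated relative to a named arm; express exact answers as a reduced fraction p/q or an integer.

recognized (axles ride arm R): planetary set, 34/28/90 teeth
row 1: whole set turns with the arm by x
row 2: sun turns y, ring = −(34/90)·y, arm 0
boundary: total ω_ring = x − (34/90)·y = 0 and total ω_sun = x + y = 1  ⇒  y = 45/62, x = 17/62
row 2 ring = −(34/90)·45/62 = -17/62
totals (row 1 + row 2): sun 17/62 + 45/62 = 1, ring 17/62 + (-17/62) = 0, arm 17/62 + 0 = 17/62
asked cell (row1, sun) = 17/62

row1: w_G1=17/62 w_G3=17/62 w_R=17/62
row2: w_G1=45/62 w_G3=-17/62 w_R=0
total: w_G1=1 w_G3=0 w_R=17/62
asked value: 17/62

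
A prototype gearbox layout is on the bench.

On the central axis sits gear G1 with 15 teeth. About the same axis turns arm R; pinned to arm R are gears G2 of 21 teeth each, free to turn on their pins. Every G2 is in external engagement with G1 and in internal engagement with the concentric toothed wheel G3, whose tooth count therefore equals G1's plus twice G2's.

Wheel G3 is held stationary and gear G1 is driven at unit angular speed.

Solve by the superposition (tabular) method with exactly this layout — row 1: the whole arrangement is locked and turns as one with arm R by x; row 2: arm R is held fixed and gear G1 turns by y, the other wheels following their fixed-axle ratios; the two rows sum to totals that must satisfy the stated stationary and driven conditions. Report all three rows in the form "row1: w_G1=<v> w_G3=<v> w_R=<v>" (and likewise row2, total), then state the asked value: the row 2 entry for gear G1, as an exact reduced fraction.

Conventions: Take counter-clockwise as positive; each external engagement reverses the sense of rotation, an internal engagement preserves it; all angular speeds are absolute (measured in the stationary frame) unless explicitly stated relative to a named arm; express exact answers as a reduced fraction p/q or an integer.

row1: w_G1=5/24 w_G3=5/24 w_R=5/24
row2: w_G1=19/24 w_G3=-5/24 w_R=0
total: w_G1=1 w_G3=0 w_R=5/24
asked value: 19/24

recognized (axles ride arm R): planetary set, 15/21/57 teeth
row 1 — lock + rotate with arm: ω_sun = ω_ring = ω_arm = x
row 2: sun turns y, ring = −(15/57)·y, arm 0
boundary: total ω_ring = x − (15/57)·y = 0 and total ω_sun = x + y = 1  ⇒  y = 19/24, x = 5/24
row 2 ring = −(15/57)·19/24 = -5/24
totals (row 1 + row 2): sun 5/24 + 19/24 = 1, ring 5/24 + (-5/24) = 0, arm 5/24 + 0 = 5/24
asked cell (row2, sun) = 19/24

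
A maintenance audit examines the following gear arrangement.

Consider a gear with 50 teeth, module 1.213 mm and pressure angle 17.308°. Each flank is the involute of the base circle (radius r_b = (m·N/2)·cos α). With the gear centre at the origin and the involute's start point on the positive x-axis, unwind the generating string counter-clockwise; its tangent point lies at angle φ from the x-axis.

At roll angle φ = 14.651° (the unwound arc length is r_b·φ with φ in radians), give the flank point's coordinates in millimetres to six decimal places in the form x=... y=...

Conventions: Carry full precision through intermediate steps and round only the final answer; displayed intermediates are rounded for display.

x=29.882978 y=0.160305

single-mesh involute tooth geometry (50T wheel at module 1.213)
pitch radius r_p = m·N/2 = 1.213·50/2 = 30.325000
base radius r_b = r_p·cos α = 30.325000·cos 17.308° = 28.951862
roll angle φ = 14.651° = 0.25570819 rad
x = r_b·(cos φ + φ·sin φ) = 29.882978
y = r_b·(sin φ − φ·cos φ) = 0.160305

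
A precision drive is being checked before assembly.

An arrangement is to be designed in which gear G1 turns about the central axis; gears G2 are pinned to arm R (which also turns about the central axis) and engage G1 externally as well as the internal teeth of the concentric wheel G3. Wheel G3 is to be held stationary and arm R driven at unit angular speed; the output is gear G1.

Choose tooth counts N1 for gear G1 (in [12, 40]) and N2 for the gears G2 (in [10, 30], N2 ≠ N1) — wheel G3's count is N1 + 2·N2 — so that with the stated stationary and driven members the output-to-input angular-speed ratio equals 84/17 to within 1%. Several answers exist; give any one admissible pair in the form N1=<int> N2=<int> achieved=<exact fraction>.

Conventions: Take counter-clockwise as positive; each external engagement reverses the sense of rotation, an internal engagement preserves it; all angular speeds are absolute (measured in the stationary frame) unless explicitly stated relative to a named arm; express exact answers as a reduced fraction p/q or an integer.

N1=17 N2=25 achieved=84/17

design class (target 84/17): planetary set
Willis with ω_ring = 0: ω_sun/ω_arm = (N1+N3)/N1; set equal to 84/17  ⇒  N3/N1 = 84/17 − 1 = 67/17
N3 = N1 + 2·N2  ⇒  N2/N1 = (N3/N1 − 1)/2 = (67/17 − 1)/2 = 25/17
smallest multiple with N1 ≥ 12 and N2 ≥ 10: k = 1  ⇒  N1 = 1·17 = 17, N2 = 1·25 = 25 (N1 ≤ 40, N2 ≤ 30, N2 ≠ N1 ✓), N3 = 17 + 2·25 = 67
check: (N1+N3)/N1 with N1 = 17, N3 = 67 gives 84/17; |achieved − target| = 0 ≤ 21/425 ✓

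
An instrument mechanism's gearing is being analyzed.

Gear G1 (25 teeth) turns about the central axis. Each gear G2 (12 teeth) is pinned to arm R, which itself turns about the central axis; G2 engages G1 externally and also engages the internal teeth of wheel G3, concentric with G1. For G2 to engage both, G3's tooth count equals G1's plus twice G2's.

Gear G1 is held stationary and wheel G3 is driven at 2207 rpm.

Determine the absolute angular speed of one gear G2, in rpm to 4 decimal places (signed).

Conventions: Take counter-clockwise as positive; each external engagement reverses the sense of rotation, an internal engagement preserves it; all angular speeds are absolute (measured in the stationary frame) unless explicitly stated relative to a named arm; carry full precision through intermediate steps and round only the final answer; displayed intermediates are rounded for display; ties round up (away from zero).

recognized (axles ride arm R): planetary set, 25/12/49 teeth
normalise by the input: solve with ω_ring = 1, then scale by 2207 rpm
ring teeth: 25 + 2·12 = 49
25(ω_sun−ω_arm) = −49(ω_ring−ω_arm),  ω_sun = 0, ω_ring = 1
25(0−ω_arm) = −49(1−ω_arm)  ⇒  74·ω_arm = 49  ⇒  ω_arm = 49/74
sun–planet mesh: 25·(0−49/74) = −12·(ω_p−ω_arm)  ⇒  ω_p−ω_arm = 1225/888
ω_p = 49/74 + 1225/888 = 49/24
scale: ω_p = 49/24 × 2207 rpm = +4505.9583 rpm

+4505.9583 rpm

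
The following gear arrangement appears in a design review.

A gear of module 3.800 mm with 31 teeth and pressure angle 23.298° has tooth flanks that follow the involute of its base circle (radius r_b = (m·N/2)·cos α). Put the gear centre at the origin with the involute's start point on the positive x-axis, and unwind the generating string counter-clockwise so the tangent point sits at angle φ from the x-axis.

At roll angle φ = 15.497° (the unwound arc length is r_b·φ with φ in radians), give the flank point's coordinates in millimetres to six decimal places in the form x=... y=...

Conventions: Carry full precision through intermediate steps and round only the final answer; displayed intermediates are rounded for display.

x=56.040034 y=0.354200

topology: single-mesh involute geometry — m = 3.800, N = 31
pitch radius r_p = m·N/2 = 3.800·31/2 = 58.900000
base radius r_b = r_p·cos α = 58.900000·cos 23.298° = 54.097305
roll angle φ = 15.497° = 0.27047367 rad
x = r_b·(cos φ + φ·sin φ) = 56.040034
y = r_b·(sin φ − φ·cos φ) = 0.354200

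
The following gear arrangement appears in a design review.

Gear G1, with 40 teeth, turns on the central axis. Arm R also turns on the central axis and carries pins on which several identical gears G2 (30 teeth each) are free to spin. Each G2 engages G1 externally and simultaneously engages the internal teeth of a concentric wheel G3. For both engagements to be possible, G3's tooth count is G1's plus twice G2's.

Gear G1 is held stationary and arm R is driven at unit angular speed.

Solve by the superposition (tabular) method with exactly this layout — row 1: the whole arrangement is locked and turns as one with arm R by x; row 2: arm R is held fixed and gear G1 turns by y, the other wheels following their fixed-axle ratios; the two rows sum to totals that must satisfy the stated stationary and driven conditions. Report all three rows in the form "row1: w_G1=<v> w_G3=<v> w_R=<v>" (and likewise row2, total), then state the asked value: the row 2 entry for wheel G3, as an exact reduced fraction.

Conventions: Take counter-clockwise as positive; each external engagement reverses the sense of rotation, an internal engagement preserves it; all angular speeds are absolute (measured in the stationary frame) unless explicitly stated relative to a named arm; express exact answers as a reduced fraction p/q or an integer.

recognized (axles ride arm R): planetary set, 40/30/100 teeth
row 1: whole set turns with the arm by x
row 2 (arm held, sun turns y): ω_ring = −(40/100)·y, ω_arm = 0
boundary: total ω_sun = x + y = 0 and total ω_arm = x = 1  ⇒  y = -1, x = 1
row 2 ring = −(40/100)·(-1) = 2/5
totals (row 1 + row 2): sun 1 + (-1) = 0, ring 1 + 2/5 = 7/5, arm 1 + 0 = 1
asked cell (row2, ring) = 2/5

row1: w_G1=1 w_G3=1 w_R=1
row2: w_G1=-1 w_G3=2/5 w_R=0
total: w_G1=0 w_G3=7/5 w_R=1
asked value: 2/5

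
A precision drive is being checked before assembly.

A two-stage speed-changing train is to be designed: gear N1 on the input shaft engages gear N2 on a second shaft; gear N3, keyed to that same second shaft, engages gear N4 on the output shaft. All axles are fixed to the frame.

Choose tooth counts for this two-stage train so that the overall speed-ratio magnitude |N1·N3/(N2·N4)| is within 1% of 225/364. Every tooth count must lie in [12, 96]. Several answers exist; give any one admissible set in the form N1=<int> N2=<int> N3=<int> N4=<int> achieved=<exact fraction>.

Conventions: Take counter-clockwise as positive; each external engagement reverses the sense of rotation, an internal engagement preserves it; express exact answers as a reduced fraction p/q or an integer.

N1=15 N2=13 N3=15 N4=28 achieved=225/364

topology: fixed-axis compound train — 2 stages, target 225/364
target = 225/364 in lowest terms: an exact hit needs N1·N3 = k·225 and N2·N4 = k·364 for one integer k, every count in [12, 96]; additionally prefer no 1:1 stage (N1 ≠ N2, N3 ≠ N4)
k = 1: N1·N3 = 225 = 15·15, N2·N4 = 364 = 13·28
achieved = 15·15/(13·28) = 225/364; |achieved − target| = 0 ≤ 9/1456 ✓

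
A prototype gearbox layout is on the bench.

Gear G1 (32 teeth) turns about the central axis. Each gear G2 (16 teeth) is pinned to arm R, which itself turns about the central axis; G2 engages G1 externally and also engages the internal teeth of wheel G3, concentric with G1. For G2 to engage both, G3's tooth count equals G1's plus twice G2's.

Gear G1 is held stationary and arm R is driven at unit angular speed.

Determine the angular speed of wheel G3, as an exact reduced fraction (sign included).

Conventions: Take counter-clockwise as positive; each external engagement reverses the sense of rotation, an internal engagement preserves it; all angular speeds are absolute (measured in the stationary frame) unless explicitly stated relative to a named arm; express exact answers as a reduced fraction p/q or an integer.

recognized (axles ride arm R): planetary set, 32/16/64 teeth
ring teeth: 32 + 2·16 = 64
32(ω_sun−ω_arm) = −64(ω_ring−ω_arm),  ω_sun = 0, ω_arm = 1
ω_ring = 1 − (32/64)(0−1) = 3/2
exact speed ratio = 3/2

3/2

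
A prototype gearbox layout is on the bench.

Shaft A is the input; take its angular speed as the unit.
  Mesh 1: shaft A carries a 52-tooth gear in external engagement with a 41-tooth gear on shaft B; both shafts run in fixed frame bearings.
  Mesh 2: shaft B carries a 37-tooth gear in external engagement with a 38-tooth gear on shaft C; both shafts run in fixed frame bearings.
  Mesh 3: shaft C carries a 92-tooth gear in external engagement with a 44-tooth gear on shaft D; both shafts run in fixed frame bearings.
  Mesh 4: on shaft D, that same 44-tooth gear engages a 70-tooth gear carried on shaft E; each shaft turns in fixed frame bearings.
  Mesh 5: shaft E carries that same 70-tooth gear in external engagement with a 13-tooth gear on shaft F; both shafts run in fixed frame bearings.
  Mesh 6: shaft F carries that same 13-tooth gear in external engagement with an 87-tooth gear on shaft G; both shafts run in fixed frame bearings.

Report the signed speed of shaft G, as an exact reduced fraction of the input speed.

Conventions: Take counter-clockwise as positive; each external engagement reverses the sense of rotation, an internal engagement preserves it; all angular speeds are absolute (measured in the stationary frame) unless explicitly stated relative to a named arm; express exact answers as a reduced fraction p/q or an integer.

6-mesh fixed-axis compound train (all bearings frame-fixed)
mesh 1 [52T→41T]: |ω|/ω_in = 1×52/41 = 52/41, sense flips to −
mesh 2 [37T→38T]: |ω|/ω_in = (52/41)×37/38 = 962/779, sense flips to +
mesh 3 [92T→44T]: |ω|/ω_in = (962/779)×92/44 = 22126/8569, sense flips to −
mesh 4 [44T→70T]: |ω|/ω_in = (22126/8569)×44/70 = 44252/27265, sense flips to +
mesh 5 [70T→13T]: |ω|/ω_in = (44252/27265)×70/13 = 6808/779, sense flips to −
mesh 6 [13T→87T]: |ω|/ω_in = (6808/779)×13/87 = 88504/67773, sense flips to +
signed output speed (× input speed) = 88504/67773

88504/67773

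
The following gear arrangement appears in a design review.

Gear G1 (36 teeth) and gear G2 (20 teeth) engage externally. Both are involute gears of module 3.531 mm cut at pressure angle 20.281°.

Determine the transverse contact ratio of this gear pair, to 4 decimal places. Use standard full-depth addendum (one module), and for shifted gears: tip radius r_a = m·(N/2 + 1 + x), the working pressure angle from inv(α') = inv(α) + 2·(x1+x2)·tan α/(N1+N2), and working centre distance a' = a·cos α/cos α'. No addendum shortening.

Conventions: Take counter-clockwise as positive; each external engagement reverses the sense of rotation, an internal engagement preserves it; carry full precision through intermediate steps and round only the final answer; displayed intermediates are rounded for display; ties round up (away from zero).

1.6133

class = single-mesh tooth geometry [involute pair 36T × 20T, m = 3.531]
base radii: r_b1 = 59.617654, r_b2 = 33.120919
tip radii: r_a1 = 67.089000, r_a2 = 38.841000
no profile shift: α' = α, a' = a
action lengths: √(r_a1²−r_b1²) = 30.767991, √(r_a2²−r_b2²) = 20.288618
base pitch p_b = π·m·cos α = 10.405244
CR = (30.767991 + 20.288618 − 98.868000·sin 20.28100°)/10.405244 = 1.613276
contact ratio ≈ 1.6133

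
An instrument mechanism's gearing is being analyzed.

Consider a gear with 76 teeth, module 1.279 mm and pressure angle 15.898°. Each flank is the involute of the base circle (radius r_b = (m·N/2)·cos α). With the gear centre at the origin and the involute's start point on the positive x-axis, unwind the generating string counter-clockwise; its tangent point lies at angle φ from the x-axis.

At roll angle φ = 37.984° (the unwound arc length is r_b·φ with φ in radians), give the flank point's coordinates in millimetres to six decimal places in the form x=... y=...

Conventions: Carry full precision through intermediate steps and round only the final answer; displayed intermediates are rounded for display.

topology: single-mesh involute geometry — m = 1.279, N = 76
pitch radius r_p = m·N/2 = 1.279·76/2 = 48.602000
base radius r_b = r_p·cos α = 48.602000·cos 15.898° = 46.743016
roll angle φ = 37.984° = 0.66294586 rad
x = r_b·(cos φ + φ·sin φ) = 55.913387
y = r_b·(sin φ − φ·cos φ) = 4.343313

x=55.913387 y=4.343313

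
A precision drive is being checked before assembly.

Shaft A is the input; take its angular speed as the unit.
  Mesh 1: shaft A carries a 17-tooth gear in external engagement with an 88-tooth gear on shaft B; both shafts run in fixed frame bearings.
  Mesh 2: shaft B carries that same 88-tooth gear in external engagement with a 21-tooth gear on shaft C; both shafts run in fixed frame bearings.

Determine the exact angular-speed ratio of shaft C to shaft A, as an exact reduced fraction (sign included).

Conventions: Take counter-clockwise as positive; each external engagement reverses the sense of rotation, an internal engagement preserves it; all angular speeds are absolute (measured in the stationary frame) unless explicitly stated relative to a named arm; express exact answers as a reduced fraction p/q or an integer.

class = fixed-axis compound train [2 meshes; 2 ratios multiply, 2 sense flips]
mesh 1 [17T→88T]: running ratio 17/88, sense −
mesh 2 [88T→21T]: running ratio 17/21, sense +
ω_out/ω_in = 17/21

17/21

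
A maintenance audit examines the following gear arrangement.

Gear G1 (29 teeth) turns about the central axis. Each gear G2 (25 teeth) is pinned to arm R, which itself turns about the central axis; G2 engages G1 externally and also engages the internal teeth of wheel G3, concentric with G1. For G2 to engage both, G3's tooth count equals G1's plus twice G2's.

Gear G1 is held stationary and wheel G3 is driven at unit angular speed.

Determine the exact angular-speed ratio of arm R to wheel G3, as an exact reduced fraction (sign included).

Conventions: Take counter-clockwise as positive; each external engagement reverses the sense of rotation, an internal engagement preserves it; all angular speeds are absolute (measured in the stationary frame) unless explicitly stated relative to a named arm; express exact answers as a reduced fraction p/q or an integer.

79/108

recognized (axles ride arm R): planetary set, 29/25/79 teeth
ring teeth: 29 + 2·25 = 79
29(ω_sun−ω_arm) = −79(ω_ring−ω_arm),  ω_sun = 0, ω_ring = 1
29(0−ω_arm) = −79(1−ω_arm)  ⇒  108·ω_arm = 79  ⇒  ω_arm = 79/108
ω_out/ω_in = 79/108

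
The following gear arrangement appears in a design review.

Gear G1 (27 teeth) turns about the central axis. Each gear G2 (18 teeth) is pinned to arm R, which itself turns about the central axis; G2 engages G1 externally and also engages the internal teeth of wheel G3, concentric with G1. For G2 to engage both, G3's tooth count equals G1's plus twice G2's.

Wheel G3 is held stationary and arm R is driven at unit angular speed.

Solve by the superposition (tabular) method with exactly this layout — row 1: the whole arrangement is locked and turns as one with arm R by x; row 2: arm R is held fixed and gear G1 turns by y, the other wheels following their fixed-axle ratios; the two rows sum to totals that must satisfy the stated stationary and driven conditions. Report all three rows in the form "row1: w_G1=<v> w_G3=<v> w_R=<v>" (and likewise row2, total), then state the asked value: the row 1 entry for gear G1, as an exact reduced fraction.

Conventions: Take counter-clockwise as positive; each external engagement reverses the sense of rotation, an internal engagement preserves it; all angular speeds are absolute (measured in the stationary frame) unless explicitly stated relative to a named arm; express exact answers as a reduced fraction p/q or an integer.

planetary set (27T centre, 18T on arm, 63T internal) — Willis relation
row 1 (train locked, turned with arm): all members turn x
row 2 (arm held, sun turns y): ω_ring = −(27/63)·y, ω_arm = 0
boundary: total ω_ring = x − (27/63)·y = 0 and total ω_arm = x = 1  ⇒  y = 7/3, x = 1
row 2 ring = −(27/63)·7/3 = -1
totals (row 1 + row 2): sun 1 + 7/3 = 10/3, ring 1 + (-1) = 0, arm 1 + 0 = 1
asked cell (row1, sun) = 1

row1: w_G1=1 w_G3=1 w_R=1
row2: w_G1=7/3 w_G3=-1 w_R=0
total: w_G1=10/3 w_G3=0 w_R=1
asked value: 1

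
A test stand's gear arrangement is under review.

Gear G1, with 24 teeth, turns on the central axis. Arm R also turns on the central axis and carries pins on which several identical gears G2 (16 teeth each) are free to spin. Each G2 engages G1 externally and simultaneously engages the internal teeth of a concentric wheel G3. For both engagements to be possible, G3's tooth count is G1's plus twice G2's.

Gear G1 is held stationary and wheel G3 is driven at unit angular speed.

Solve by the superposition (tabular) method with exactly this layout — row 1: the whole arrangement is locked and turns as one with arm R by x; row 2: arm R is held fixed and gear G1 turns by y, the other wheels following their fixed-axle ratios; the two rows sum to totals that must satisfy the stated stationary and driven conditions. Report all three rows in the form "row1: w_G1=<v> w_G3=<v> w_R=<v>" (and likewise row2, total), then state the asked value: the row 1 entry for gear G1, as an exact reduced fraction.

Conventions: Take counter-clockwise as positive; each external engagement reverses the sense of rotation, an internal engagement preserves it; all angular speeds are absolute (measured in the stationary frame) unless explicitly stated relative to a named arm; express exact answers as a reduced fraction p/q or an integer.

row1: w_G1=7/10 w_G3=7/10 w_R=7/10
row2: w_G1=-7/10 w_G3=3/10 w_R=0
total: w_G1=0 w_G3=1 w_R=7/10
asked value: 7/10

recognized (axles ride arm R): planetary set, 24/16/56 teeth
row 1 (train locked, turned with arm): all members turn x
superposition row 2 [arm held]: sun y, ring −(24/56)·y, arm 0
boundary: total ω_sun = x + y = 0 and total ω_ring = x − (24/56)·y = 1  ⇒  y = -7/10, x = 7/10
row 2 ring = −(24/56)·(-7/10) = 3/10
totals (row 1 + row 2): sun 7/10 + (-7/10) = 0, ring 7/10 + 3/10 = 1, arm 7/10 + 0 = 7/10
asked cell (row1, sun) = 7/10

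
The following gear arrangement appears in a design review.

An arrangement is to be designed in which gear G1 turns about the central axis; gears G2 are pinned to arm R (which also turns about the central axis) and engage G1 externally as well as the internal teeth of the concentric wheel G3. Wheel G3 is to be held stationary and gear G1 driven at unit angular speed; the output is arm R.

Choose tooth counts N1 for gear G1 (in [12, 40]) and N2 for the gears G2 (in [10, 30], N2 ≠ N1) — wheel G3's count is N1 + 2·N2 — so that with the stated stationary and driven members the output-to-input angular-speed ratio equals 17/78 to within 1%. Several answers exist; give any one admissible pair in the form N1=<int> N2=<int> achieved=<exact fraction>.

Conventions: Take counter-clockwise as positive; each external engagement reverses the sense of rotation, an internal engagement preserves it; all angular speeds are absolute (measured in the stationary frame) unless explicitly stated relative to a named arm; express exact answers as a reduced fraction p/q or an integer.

N1=17 N2=22 achieved=17/78

planetary set to be sized for 17/78 (Willis relation)
Willis with ω_ring = 0: ω_arm/ω_sun = N1/(N1+N3); set equal to 17/78  ⇒  N3/N1 = 1/(17/78) − 1 = 61/17
N3 = N1 + 2·N2  ⇒  N2/N1 = (N3/N1 − 1)/2 = (61/17 − 1)/2 = 22/17
smallest multiple with N1 ≥ 12 and N2 ≥ 10: k = 1  ⇒  N1 = 1·17 = 17, N2 = 1·22 = 22 (N1 ≤ 40, N2 ≤ 30, N2 ≠ N1 ✓), N3 = 17 + 2·22 = 61
check: N1/(N1+N3) with N1 = 17, N3 = 61 gives 17/78; |achieved − target| = 0 ≤ 17/7800 ✓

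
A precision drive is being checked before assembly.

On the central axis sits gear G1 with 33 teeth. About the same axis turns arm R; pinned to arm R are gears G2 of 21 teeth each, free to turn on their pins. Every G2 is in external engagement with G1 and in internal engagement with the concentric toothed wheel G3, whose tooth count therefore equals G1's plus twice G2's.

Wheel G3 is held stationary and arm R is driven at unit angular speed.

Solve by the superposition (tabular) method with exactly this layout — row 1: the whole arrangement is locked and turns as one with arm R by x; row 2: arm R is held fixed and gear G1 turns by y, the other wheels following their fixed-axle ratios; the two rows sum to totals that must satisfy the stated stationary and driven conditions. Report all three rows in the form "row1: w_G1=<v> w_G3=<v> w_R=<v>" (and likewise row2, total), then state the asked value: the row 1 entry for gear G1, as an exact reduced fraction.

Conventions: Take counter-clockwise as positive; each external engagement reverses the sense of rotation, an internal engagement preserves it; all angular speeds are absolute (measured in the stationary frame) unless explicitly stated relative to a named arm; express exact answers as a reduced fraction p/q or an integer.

row1: w_G1=1 w_G3=1 w_R=1
row2: w_G1=25/11 w_G3=-1 w_R=0
total: w_G1=36/11 w_G3=0 w_R=1
asked value: 1

class = planetary set [G3 = 33+2·21 = 75; Willis about the carrier]
row 1 (train locked, turned with arm): all members turn x
row 2 — arm fixed, fixed-axis ratios: sun y, ring −(33/75)·y, arm 0
boundary: total ω_ring = x − (33/75)·y = 0 and total ω_arm = x = 1  ⇒  y = 25/11, x = 1
row 2 ring = −(33/75)·25/11 = -1
totals (row 1 + row 2): sun 1 + 25/11 = 36/11, ring 1 + (-1) = 0, arm 1 + 0 = 1
asked cell (row1, sun) = 1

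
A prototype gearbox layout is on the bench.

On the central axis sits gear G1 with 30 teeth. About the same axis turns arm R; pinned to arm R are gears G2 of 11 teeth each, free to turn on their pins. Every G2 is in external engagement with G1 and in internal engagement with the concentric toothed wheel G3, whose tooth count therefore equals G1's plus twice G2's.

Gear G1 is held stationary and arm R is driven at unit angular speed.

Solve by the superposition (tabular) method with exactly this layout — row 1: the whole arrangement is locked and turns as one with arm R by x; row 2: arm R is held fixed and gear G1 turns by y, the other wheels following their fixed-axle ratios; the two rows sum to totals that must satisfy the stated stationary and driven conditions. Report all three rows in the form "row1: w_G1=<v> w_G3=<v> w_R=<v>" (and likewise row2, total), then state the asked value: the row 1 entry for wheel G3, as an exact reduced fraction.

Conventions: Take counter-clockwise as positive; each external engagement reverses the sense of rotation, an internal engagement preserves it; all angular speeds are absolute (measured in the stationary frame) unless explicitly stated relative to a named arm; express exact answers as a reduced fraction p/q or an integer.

class = planetary set [G3 = 30+2·11 = 52; Willis about the carrier]
superposition row 1 [locked train]: every member turns x
row 2 — arm fixed, fixed-axis ratios: sun y, ring −(30/52)·y, arm 0
boundary: total ω_sun = x + y = 0 and total ω_arm = x = 1  ⇒  y = -1, x = 1
row 2 ring = −(30/52)·(-1) = 15/26
totals (row 1 + row 2): sun 1 + (-1) = 0, ring 1 + 15/26 = 41/26, arm 1 + 0 = 1
asked cell (row1, ring) = 1

row1: w_G1=1 w_G3=1 w_R=1
row2: w_G1=-1 w_G3=15/26 w_R=0
total: w_G1=0 w_G3=41/26 w_R=1
asked value: 1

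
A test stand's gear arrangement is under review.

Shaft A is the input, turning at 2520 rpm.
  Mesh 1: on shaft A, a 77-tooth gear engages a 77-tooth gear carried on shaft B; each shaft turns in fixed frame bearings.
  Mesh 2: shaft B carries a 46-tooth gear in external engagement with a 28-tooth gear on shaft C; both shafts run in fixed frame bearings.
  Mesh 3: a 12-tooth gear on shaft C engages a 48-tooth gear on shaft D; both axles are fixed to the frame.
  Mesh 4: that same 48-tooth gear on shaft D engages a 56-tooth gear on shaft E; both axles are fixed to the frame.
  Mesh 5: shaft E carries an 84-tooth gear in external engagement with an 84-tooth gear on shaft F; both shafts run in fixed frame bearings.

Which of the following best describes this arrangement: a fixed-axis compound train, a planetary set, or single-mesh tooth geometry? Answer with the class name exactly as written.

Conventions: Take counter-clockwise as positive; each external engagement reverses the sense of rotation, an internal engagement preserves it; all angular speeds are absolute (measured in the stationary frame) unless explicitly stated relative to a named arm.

fixed-axis compound train

5-mesh fixed-axis compound train (all bearings frame-fixed)
classification: fixed-axis compound train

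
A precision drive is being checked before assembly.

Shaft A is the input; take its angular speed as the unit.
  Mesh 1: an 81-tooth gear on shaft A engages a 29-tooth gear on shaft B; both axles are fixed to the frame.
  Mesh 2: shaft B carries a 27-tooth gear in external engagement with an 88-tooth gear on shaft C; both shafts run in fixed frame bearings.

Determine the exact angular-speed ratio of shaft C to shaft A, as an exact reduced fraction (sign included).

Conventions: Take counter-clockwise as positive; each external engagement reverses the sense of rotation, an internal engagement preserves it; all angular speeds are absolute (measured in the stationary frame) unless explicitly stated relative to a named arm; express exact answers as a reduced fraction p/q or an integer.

2187/2552

class = fixed-axis compound train [2 meshes; 2 ratios multiply, 2 sense flips]
mesh 1 [81T→29T]: running ratio 81/29, sense −
mesh 2 [27T→88T]: running ratio 2187/2552, sense +
ω_out/ω_in = 2187/2552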